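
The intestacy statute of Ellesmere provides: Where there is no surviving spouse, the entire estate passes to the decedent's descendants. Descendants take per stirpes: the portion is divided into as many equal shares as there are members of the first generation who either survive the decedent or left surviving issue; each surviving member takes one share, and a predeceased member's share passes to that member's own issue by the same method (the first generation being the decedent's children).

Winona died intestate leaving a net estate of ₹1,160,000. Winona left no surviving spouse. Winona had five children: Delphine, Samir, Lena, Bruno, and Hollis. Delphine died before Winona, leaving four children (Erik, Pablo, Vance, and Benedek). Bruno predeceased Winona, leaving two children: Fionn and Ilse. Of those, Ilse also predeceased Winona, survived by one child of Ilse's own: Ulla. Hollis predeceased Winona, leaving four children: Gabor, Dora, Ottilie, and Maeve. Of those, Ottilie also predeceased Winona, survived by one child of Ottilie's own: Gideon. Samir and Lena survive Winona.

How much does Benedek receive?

Benedek receives ₹58,000.

The entire ₹1,160,000 passes to the descendants.
That amount (₹1,160,000) is divided into 5 shares of ₹232,000: Samir and Lena each take ₹232,000; Delphine's ₹232,000 share passes to Delphine's issue; Bruno's ₹232,000 share passes to Bruno's issue; Hollis's ₹232,000 share passes to Hollis's issue.
Delphine's share (₹232,000) is divided into 4 shares of ₹58,000: Erik, Pablo, Vance, and Benedek each take ₹58,000.
Bruno's share (₹232,000) is divided into 2 shares of ₹116,000: Fionn takes ₹116,000; Ilse's ₹116,000 share passes to Ilse's issue.
Ilse's share (₹116,000) passes entirely to Ulla.
Hollis's share (₹232,000) is divided into 4 shares of ₹58,000: Gabor, Dora, and Maeve each take ₹58,000; Ottilie's ₹58,000 share passes to Ottilie's issue.
Ottilie's share (₹58,000) passes entirely to Gideon.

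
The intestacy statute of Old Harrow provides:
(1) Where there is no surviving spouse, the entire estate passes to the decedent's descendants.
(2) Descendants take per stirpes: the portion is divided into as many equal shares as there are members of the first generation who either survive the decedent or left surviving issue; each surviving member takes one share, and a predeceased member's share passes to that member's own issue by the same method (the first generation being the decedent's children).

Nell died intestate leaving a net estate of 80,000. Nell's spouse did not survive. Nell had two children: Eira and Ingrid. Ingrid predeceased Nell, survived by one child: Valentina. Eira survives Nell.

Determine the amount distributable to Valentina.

Valentina receives 40,000.

The entire 80,000 passes to the descendants.
That amount (80,000) is divided into 2 shares of 40,000: Eira takes 40,000; Ingrid's 40,000 share passes to Ingrid's issue.
Ingrid's share (40,000) passes entirely to Valentina.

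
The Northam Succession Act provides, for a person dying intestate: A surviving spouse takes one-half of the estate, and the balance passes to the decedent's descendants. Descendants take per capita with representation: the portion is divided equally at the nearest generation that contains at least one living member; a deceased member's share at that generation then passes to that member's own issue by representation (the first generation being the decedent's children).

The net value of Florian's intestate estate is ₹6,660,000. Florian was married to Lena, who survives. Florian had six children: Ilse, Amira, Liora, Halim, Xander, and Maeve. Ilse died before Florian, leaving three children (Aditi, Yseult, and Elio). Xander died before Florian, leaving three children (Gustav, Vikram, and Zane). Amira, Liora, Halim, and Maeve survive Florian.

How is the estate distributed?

Lena takes one-half of ₹6,660,000 = ₹3,330,000. The remaining ₹3,330,000 passes to the descendants.
The descendants' portion (₹3,330,000) is divided into 6 shares of ₹555,000: Amira, Liora, Halim, and Maeve each take ₹555,000; Ilse's ₹555,000 share passes to Ilse's issue; Xander's ₹555,000 share passes to Xander's issue.
Ilse's share (₹555,000) is divided into 3 shares of ₹185,000: Aditi, Yseult, and Elio each take ₹185,000.
Xander's share (₹555,000) is divided into 3 shares of ₹185,000: Gustav, Vikram, and Zane each take ₹185,000.

Lena: ₹3,330,000; Aditi: ₹185,000; Yseult: ₹185,000; Elio: ₹185,000; Amira: ₹555,000; Liora: ₹555,000; Halim: ₹555,000; Gustav: ₹185,000; Vikram: ₹185,000; Zane: ₹185,000; Maeve: ₹555,000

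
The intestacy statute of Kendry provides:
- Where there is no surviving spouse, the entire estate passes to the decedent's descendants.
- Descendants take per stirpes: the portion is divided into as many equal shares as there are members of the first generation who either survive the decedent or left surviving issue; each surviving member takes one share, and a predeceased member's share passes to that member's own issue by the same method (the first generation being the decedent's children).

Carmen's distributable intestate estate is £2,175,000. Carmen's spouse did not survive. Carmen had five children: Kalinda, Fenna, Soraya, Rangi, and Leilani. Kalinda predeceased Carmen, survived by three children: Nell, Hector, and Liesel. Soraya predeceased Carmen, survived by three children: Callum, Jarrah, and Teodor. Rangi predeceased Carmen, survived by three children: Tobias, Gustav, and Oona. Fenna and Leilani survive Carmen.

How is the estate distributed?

Nell: £145,000; Hector: £145,000; Liesel: £145,000; Fenna: £435,000; Callum: £145,000; Jarrah: £145,000; Teodor: £145,000; Tobias: £145,000; Gustav: £145,000; Oona: £145,000; Leilani: £435,000

The entire £2,175,000 passes to the descendants.
That amount (£2,175,000) is divided into 5 shares of £435,000: Fenna and Leilani each take £435,000; Kalinda's £435,000 share passes to Kalinda's issue; Soraya's £435,000 share passes to Soraya's issue; Rangi's £435,000 share passes to Rangi's issue.
Kalinda's share (£435,000) is divided into 3 shares of £145,000: Nell, Hector, and Liesel each take £145,000.
Soraya's share (£435,000) is divided into 3 shares of £145,000: Callum, Jarrah, and Teodor each take £145,000.
Rangi's share (£435,000) is divided into 3 shares of £145,000: Tobias, Gustav, and Oona each take £145,000.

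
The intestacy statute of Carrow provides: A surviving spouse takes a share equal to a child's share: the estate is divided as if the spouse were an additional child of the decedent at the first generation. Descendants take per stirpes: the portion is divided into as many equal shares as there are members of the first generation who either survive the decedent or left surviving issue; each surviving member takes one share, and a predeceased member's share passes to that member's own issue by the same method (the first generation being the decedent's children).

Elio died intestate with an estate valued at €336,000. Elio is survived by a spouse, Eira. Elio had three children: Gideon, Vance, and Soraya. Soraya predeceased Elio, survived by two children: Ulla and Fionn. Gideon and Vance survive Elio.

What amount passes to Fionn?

Fionn receives €42,000.

The spouse counts as an additional share at the children's level, so there are 4 primary shares of €84,000. Eira takes one such share (€84,000).
The children's combined portion (€252,000) is divided into 3 shares of €84,000: Gideon and Vance each take €84,000; Soraya's €84,000 share passes to Soraya's issue.
Soraya's share (€84,000) is divided into 2 shares of €42,000: Ulla and Fionn each take €42,000.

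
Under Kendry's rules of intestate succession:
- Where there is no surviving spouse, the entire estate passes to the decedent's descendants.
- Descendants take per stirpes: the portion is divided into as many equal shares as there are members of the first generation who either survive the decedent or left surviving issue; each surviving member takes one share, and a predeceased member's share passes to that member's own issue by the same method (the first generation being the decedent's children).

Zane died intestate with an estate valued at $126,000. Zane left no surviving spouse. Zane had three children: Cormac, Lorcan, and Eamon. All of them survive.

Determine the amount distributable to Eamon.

Eamon receives $42,000.

The entire $126,000 passes to the descendants.
That amount ($126,000) is divided into 3 shares of $42,000: Cormac, Lorcan, and Eamon each take $42,000.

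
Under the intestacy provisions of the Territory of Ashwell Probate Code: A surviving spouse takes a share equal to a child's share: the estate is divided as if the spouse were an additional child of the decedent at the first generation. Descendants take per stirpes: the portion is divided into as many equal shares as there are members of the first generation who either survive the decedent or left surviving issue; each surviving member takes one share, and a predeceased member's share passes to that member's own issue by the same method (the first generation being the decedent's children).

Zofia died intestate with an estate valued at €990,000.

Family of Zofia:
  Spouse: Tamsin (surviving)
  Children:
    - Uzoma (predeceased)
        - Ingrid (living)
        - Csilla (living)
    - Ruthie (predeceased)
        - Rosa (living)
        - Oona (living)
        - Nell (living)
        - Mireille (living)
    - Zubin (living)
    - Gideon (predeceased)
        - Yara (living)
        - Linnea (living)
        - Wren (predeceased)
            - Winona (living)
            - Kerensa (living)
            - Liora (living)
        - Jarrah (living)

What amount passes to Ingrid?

Ingrid receives €99,000.

The spouse counts as an additional share at the children's level, so there are 5 primary shares of €198,000. Tamsin takes one such share (€198,000).
The children's combined portion (€792,000) is divided into 4 shares of €198,000: Zubin takes €198,000; Uzoma's €198,000 share passes to Uzoma's issue; Ruthie's €198,000 share passes to Ruthie's issue; Gideon's €198,000 share passes to Gideon's issue.
Uzoma's share (€198,000) is divided into 2 shares of €99,000: Ingrid and Csilla each take €99,000.
Ruthie's share (€198,000) is divided into 4 shares of €49,500: Rosa, Oona, Nell, and Mireille each take €49,500.
Gideon's share (€198,000) is divided into 4 shares of €49,500: Yara, Linnea, and Jarrah each take €49,500; Wren's €49,500 share passes to Wren's issue.
Wren's share (€49,500) is divided into 3 shares of €16,500: Winona, Kerensa, and Liora each take €16,500.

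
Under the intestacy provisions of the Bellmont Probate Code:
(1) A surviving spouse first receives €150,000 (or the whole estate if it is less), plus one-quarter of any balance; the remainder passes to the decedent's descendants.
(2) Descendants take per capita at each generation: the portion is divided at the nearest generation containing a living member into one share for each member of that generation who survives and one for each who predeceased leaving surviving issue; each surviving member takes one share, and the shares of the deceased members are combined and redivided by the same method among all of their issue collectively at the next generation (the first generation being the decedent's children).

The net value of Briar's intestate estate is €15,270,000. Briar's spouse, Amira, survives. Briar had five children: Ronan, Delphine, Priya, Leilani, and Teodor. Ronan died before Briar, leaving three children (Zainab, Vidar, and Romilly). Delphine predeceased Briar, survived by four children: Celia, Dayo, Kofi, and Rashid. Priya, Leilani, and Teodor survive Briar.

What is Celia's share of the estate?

Celia receives €648,000.

Amira first takes €150,000, leaving a balance of €15,120,000. Amira then takes one-quarter of the balance (€3,780,000), for a total of €3,930,000. The remaining €11,340,000 passes to the descendants.
The descendants' portion (€11,340,000) is divided at the children's generation into 5 shares of €2,268,000. Priya, Leilani, and Teodor each take €2,268,000. The 2 shares of the deceased (Ronan and Delphine) are combined into a pool of €4,536,000.
That pool (€4,536,000) is divided at the grandchildren's generation equally among Zainab, Vidar, Romilly, Celia, Dayo, Kofi, and Rashid: €648,000 each.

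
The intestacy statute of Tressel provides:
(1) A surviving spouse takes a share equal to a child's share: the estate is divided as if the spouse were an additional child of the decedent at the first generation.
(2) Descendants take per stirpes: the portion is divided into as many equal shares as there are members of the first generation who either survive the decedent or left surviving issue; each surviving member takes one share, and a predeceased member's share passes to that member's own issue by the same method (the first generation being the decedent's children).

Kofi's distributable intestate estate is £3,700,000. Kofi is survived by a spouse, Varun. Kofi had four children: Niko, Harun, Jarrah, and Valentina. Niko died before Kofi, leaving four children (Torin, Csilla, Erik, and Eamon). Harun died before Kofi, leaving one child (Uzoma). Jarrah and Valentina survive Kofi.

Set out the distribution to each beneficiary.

The spouse counts as an additional share at the children's level, so there are 5 primary shares of £740,000. Varun takes one such share (£740,000).
The children's combined portion (£2,960,000) is divided into 4 shares of £740,000: Jarrah and Valentina each take £740,000; Niko's £740,000 share passes to Niko's issue; Harun's £740,000 share passes to Harun's issue.
Niko's share (£740,000) is divided into 4 shares of £185,000: Torin, Csilla, Erik, and Eamon each take £185,000.
Harun's share (£740,000) passes entirely to Uzoma.

Varun: £740,000; Torin: £185,000; Csilla: £185,000; Erik: £185,000; Eamon: £185,000; Uzoma: £740,000; Jarrah: £740,000; Valentina: £740,000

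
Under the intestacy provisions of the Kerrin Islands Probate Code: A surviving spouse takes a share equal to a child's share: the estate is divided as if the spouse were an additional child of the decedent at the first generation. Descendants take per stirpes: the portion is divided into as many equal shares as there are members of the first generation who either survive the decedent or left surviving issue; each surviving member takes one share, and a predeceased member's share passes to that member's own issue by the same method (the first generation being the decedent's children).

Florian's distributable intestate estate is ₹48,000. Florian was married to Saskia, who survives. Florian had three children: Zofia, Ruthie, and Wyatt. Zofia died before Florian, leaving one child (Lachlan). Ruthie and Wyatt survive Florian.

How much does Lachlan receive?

The spouse counts as an additional share at the children's level, so there are 4 primary shares of ₹12,000. Saskia takes one such share (₹12,000).
The children's combined portion (₹36,000) is divided into 3 shares of ₹12,000: Ruthie and Wyatt each take ₹12,000; Zofia's ₹12,000 share passes to Zofia's issue.
Zofia's share (₹12,000) passes entirely to Lachlan.

Lachlan receives ₹12,000.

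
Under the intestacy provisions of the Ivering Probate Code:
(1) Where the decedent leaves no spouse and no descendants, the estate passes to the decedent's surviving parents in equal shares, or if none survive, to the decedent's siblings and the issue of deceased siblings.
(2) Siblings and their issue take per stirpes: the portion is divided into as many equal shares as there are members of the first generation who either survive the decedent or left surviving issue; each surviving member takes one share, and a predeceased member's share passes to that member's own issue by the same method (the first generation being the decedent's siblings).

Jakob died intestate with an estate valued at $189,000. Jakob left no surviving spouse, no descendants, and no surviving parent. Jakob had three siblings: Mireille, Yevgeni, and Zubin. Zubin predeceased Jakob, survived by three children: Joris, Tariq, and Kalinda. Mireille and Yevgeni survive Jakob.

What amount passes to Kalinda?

The entire $189,000 passes to the siblings and their issue.
That amount ($189,000) is divided into 3 shares of $63,000: Mireille and Yevgeni each take $63,000; Zubin's $63,000 share passes to Zubin's issue.
Zubin's share ($63,000) is divided into 3 shares of $21,000: Joris, Tariq, and Kalinda each take $21,000.

Kalinda receives $21,000.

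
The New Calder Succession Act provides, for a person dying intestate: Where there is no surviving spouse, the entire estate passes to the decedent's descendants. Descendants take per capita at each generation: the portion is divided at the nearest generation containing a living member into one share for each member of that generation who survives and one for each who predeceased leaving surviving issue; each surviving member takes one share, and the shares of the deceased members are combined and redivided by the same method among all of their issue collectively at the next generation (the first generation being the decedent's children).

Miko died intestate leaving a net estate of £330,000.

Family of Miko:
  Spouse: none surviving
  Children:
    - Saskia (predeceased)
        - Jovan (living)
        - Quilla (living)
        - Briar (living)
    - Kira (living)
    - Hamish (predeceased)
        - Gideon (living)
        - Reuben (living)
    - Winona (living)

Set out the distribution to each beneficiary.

The entire £330,000 passes to the descendants.
That amount (£330,000) is divided at the children's generation into 4 shares of £82,500. Kira and Winona each take £82,500. The 2 shares of the deceased (Saskia and Hamish) are combined into a pool of £165,000.
That pool (£165,000) is divided at the grandchildren's generation equally among Jovan, Quilla, Briar, Gideon, and Reuben: £33,000 each.

Jovan: £33,000; Quilla: £33,000; Briar: £33,000; Kira: £82,500; Gideon: £33,000; Reuben: £33,000; Winona: £82,500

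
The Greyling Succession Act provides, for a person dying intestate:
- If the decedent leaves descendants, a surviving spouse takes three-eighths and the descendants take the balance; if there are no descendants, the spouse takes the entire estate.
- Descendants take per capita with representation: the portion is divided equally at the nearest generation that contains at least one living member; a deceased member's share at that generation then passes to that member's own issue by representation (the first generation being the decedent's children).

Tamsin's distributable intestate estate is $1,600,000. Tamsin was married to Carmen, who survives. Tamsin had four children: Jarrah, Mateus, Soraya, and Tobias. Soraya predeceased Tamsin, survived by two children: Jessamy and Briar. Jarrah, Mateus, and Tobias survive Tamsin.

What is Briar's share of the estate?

Carmen takes three-eighths of $1,600,000 = $600,000. The remaining $1,000,000 passes to the descendants.
The descendants' portion ($1,000,000) is divided into 4 shares of $250,000: Jarrah, Mateus, and Tobias each take $250,000; Soraya's $250,000 share passes to Soraya's issue.
Soraya's share ($250,000) is divided into 2 shares of $125,000: Jessamy and Briar each take $125,000.

Briar receives $125,000.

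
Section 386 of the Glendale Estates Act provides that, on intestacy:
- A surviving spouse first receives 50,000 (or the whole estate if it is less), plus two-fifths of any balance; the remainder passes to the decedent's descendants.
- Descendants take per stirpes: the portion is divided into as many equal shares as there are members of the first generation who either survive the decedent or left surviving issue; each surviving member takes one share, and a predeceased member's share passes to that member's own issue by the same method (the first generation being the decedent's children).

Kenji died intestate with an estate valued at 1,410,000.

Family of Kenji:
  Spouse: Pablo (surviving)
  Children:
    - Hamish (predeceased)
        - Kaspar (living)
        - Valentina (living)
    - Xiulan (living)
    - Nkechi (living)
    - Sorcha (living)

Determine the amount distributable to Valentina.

Pablo first takes 50,000, leaving a balance of 1,360,000. Pablo then takes two-fifths of the balance (544,000), for a total of 594,000. The remaining 816,000 passes to the descendants.
The descendants' portion (816,000) is divided into 4 shares of 204,000: Xiulan, Nkechi, and Sorcha each take 204,000; Hamish's 204,000 share passes to Hamish's issue.
Hamish's share (204,000) is divided into 2 shares of 102,000: Kaspar and Valentina each take 102,000.

Valentina receives 102,000.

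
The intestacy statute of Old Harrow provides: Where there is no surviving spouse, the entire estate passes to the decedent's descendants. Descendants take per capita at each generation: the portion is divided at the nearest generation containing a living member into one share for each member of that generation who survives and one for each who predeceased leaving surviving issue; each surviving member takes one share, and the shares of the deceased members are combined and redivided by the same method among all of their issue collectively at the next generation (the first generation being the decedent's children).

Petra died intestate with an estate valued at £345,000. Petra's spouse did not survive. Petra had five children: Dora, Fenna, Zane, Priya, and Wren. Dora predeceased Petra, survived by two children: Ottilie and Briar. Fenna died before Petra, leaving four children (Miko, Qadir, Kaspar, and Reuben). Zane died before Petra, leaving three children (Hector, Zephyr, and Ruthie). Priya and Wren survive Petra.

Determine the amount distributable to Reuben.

Reuben receives £23,000.

The entire £345,000 passes to the descendants.
That amount (£345,000) is divided at the children's generation into 5 shares of £69,000. Priya and Wren each take £69,000. The 3 shares of the deceased (Dora, Fenna, and Zane) are combined into a pool of £207,000.
That pool (£207,000) is divided at the grandchildren's generation equally among Ottilie, Briar, Miko, Qadir, Kaspar, Reuben, Hector, Zephyr, and Ruthie: £23,000 each.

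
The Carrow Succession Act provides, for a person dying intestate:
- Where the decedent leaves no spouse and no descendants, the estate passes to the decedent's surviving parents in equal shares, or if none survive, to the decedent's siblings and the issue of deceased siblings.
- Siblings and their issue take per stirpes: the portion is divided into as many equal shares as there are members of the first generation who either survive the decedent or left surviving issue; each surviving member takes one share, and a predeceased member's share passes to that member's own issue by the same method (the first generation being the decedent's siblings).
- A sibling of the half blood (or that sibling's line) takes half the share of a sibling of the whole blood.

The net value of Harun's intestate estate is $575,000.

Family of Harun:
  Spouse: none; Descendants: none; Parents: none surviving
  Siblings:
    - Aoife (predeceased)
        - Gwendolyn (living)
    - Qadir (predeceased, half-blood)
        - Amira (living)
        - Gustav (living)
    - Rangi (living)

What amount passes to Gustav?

The entire $575,000 passes to the siblings and their issue.
Counting each half-blood sibling's line as half a unit, there are 5/2 units in $575,000, so one unit is $230,000. Whole-blood lines (Aoife and Rangi) take $230,000 each; half-blood lines (Qadir) take $115,000 each.
Aoife's share ($230,000) passes entirely to Gwendolyn.
Qadir's share ($115,000) is divided into 2 shares of $57,500: Amira and Gustav each take $57,500.

Gustav receives $57,500.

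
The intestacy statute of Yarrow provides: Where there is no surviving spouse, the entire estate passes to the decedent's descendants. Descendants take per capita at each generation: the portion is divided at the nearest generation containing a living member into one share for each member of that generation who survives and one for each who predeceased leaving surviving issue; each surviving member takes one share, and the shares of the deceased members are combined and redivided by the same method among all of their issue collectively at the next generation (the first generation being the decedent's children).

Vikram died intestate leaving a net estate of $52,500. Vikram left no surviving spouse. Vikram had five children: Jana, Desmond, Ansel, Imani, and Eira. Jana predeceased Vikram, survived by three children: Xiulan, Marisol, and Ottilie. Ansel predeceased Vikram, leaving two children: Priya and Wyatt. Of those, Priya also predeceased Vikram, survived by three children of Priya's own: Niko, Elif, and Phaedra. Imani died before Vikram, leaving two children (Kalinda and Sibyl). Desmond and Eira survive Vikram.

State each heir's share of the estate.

The entire $52,500 passes to the descendants.
That amount ($52,500) is divided at the children's generation into 5 shares of $10,500. Desmond and Eira each take $10,500. The 3 shares of the deceased (Jana, Ansel, and Imani) are combined into a pool of $31,500.
That pool ($31,500) is divided at the grandchildren's generation into 7 shares of $4,500. Xiulan, Marisol, Ottilie, Wyatt, Kalinda, and Sibyl each take $4,500. The remaining share for the deceased Priya ($4,500) is carried to the next generation.
That pool ($4,500) is divided at the great-grandchildren's generation equally among Niko, Elif, and Phaedra: $1,500 each.

Xiulan: $4,500; Marisol: $4,500; Ottilie: $4,500; Desmond: $10,500; Niko: $1,500; Elif: $1,500; Phaedra: $1,500; Wyatt: $4,500; Kalinda: $4,500; Sibyl: $4,500; Eira: $10,500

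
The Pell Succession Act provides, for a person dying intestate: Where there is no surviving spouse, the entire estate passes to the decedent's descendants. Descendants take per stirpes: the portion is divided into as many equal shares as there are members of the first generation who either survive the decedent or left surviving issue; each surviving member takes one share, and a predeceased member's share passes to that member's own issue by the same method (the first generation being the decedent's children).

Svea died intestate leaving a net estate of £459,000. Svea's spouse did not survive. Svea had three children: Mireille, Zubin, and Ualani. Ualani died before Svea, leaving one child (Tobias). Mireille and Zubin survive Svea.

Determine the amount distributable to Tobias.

The entire £459,000 passes to the descendants.
That amount (£459,000) is divided into 3 shares of £153,000: Mireille and Zubin each take £153,000; Ualani's £153,000 share passes to Ualani's issue.
Ualani's share (£153,000) passes entirely to Tobias.

Tobias receives £153,000.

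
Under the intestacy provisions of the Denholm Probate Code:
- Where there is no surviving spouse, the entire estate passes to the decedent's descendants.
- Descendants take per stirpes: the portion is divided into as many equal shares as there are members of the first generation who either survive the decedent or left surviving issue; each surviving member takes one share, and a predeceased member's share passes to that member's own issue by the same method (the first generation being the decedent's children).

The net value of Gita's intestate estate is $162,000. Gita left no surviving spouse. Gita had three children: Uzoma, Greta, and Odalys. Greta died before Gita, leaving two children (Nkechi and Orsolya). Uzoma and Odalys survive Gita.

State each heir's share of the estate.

Uzoma: $54,000; Nkechi: $27,000; Orsolya: $27,000; Odalys: $54,000

The entire $162,000 passes to the descendants.
That amount ($162,000) is divided into 3 shares of $54,000: Uzoma and Odalys each take $54,000; Greta's $54,000 share passes to Greta's issue.
Greta's share ($54,000) is divided into 2 shares of $27,000: Nkechi and Orsolya each take $27,000.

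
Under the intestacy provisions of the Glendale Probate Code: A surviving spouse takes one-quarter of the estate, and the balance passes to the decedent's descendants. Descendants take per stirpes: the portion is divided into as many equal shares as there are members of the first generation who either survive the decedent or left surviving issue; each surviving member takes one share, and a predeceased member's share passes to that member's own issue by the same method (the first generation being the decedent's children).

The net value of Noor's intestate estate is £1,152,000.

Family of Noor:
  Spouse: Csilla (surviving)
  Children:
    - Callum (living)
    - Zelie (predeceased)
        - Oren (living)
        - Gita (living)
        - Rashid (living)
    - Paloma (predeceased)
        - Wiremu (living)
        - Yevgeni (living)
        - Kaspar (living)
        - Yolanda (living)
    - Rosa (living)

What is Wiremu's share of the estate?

Csilla takes one-quarter of £1,152,000 = £288,000. The remaining £864,000 passes to the descendants.
The descendants' portion (£864,000) is divided into 4 shares of £216,000: Callum and Rosa each take £216,000; Zelie's £216,000 share passes to Zelie's issue; Paloma's £216,000 share passes to Paloma's issue.
Zelie's share (£216,000) is divided into 3 shares of £72,000: Oren, Gita, and Rashid each take £72,000.
Paloma's share (£216,000) is divided into 4 shares of £54,000: Wiremu, Yevgeni, Kaspar, and Yolanda each take £54,000.

Wiremu receives £54,000.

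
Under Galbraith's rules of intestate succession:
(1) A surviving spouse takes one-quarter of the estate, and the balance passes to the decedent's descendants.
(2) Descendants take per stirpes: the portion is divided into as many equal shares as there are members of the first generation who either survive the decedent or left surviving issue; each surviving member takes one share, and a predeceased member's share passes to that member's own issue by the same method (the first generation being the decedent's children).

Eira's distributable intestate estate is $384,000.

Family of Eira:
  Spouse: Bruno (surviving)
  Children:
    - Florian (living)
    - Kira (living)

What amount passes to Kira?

Bruno takes one-quarter of $384,000 = $96,000. The remaining $288,000 passes to the descendants.
The descendants' portion ($288,000) is divided into 2 shares of $144,000: Florian and Kira each take $144,000.

Kira receives $144,000.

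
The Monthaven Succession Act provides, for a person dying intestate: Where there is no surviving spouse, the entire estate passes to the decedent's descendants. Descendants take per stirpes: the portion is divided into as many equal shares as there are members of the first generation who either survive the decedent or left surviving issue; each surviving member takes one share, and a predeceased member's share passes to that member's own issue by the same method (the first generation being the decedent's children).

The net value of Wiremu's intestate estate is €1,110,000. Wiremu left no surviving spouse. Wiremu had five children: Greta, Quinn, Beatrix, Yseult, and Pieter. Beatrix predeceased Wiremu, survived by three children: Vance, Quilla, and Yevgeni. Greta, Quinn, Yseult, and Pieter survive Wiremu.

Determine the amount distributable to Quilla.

The entire €1,110,000 passes to the descendants.
That amount (€1,110,000) is divided into 5 shares of €222,000: Greta, Quinn, Yseult, and Pieter each take €222,000; Beatrix's €222,000 share passes to Beatrix's issue.
Beatrix's share (€222,000) is divided into 3 shares of €74,000: Vance, Quilla, and Yevgeni each take €74,000.

Quilla receives €74,000.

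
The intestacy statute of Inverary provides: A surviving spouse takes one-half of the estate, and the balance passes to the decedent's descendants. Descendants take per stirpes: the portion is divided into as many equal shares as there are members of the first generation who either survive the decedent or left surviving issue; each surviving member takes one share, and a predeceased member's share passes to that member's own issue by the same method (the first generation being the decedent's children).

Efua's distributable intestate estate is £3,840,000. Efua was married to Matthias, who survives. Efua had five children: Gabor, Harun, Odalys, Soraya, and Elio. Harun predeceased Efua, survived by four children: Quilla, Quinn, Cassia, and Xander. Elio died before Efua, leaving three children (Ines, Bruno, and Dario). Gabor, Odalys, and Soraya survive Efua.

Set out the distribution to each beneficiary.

Matthias takes one-half of £3,840,000 = £1,920,000. The remaining £1,920,000 passes to the descendants.
The descendants' portion (£1,920,000) is divided into 5 shares of £384,000: Gabor, Odalys, and Soraya each take £384,000; Harun's £384,000 share passes to Harun's issue; Elio's £384,000 share passes to Elio's issue.
Harun's share (£384,000) is divided into 4 shares of £96,000: Quilla, Quinn, Cassia, and Xander each take £96,000.
Elio's share (£384,000) is divided into 3 shares of £128,000: Ines, Bruno, and Dario each take £128,000.

Matthias: £1,920,000; Gabor: £384,000; Quilla: £96,000; Quinn: £96,000; Cassia: £96,000; Xander: £96,000; Odalys: £384,000; Soraya: £384,000; Ines: £128,000; Bruno: £128,000; Dario: £128,000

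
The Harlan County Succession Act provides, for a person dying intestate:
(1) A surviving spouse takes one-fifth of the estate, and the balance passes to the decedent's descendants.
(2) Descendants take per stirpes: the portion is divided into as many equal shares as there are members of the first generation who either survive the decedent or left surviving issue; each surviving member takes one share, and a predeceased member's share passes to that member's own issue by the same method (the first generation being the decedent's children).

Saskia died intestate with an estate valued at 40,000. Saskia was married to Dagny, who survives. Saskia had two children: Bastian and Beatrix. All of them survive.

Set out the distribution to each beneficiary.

Dagny: 8,000; Bastian: 16,000; Beatrix: 16,000

Dagny takes one-fifth of 40,000 = 8,000. The remaining 32,000 passes to the descendants.
The descendants' portion (32,000) is divided into 2 shares of 16,000: Bastian and Beatrix each take 16,000.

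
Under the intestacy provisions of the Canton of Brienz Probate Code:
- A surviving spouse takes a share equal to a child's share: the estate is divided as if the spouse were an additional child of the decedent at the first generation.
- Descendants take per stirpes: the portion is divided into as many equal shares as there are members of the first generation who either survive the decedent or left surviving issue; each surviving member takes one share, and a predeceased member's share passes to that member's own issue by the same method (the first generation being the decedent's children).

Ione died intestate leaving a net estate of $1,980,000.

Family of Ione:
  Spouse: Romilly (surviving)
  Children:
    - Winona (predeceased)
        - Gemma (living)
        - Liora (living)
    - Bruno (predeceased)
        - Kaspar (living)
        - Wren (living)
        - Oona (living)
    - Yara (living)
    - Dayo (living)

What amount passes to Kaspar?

The spouse counts as an additional share at the children's level, so there are 5 primary shares of $396,000. Romilly takes one such share ($396,000).
The children's combined portion ($1,584,000) is divided into 4 shares of $396,000: Yara and Dayo each take $396,000; Winona's $396,000 share passes to Winona's issue; Bruno's $396,000 share passes to Bruno's issue.
Winona's share ($396,000) is divided into 2 shares of $198,000: Gemma and Liora each take $198,000.
Bruno's share ($396,000) is divided into 3 shares of $132,000: Kaspar, Wren, and Oona each take $132,000.

Kaspar receives $132,000.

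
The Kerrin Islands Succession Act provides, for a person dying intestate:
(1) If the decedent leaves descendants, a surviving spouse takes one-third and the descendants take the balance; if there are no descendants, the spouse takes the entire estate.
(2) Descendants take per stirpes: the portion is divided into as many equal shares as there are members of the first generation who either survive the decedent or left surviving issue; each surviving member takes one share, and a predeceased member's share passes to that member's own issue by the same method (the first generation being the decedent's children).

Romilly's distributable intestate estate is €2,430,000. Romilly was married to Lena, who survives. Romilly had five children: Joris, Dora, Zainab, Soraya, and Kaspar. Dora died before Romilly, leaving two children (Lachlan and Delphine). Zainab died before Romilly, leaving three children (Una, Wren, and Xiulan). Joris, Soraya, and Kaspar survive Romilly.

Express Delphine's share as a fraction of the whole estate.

Lena takes one-third of €2,430,000 = €810,000. The remaining €1,620,000 passes to the descendants.
The descendants' portion (€1,620,000) is divided into 5 shares of €324,000: Joris, Soraya, and Kaspar each take €324,000; Dora's €324,000 share passes to Dora's issue; Zainab's €324,000 share passes to Zainab's issue.
Dora's share (€324,000) is divided into 2 shares of €162,000: Lachlan and Delphine each take €162,000.
Zainab's share (€324,000) is divided into 3 shares of €108,000: Una, Wren, and Xiulan each take €108,000.

Delphine receives 1/15 of the estate.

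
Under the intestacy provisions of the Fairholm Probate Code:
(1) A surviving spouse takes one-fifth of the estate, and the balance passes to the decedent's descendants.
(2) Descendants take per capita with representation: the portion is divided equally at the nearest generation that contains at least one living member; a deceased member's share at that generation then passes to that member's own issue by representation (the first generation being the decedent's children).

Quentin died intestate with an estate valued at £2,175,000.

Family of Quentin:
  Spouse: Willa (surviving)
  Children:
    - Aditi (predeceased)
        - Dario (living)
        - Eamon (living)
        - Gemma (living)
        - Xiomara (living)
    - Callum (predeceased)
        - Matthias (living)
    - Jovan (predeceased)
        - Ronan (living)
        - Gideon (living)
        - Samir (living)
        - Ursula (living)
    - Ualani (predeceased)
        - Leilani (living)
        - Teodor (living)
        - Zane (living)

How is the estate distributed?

Willa: £435,000; Dario: £145,000; Eamon: £145,000; Gemma: £145,000; Xiomara: £145,000; Matthias: £145,000; Ronan: £145,000; Gideon: £145,000; Samir: £145,000; Ursula: £145,000; Leilani: £145,000; Teodor: £145,000; Zane: £145,000

Willa takes one-fifth of £2,175,000 = £435,000. The remaining £1,740,000 passes to the descendants.
No child survives, so the initial division is made at the grandchildren's generation.
The descendants' portion (£1,740,000) is divided into 12 shares of £145,000: Dario, Eamon, Gemma, Xiomara, Matthias, Ronan, Gideon, Samir, Ursula, Leilani, Teodor, and Zane each take £145,000.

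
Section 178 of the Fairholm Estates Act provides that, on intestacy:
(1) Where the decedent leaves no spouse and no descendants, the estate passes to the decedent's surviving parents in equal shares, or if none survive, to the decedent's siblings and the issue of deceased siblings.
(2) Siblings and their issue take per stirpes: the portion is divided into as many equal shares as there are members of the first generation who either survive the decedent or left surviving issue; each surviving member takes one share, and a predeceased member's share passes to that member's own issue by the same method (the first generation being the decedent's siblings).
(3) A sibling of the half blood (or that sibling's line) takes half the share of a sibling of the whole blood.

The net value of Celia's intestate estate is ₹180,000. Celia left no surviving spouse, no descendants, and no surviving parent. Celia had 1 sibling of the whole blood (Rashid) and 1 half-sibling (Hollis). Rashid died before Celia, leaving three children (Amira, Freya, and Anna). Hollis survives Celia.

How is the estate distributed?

Amira: ₹40,000; Freya: ₹40,000; Anna: ₹40,000; Hollis: ₹60,000

The entire ₹180,000 passes to the siblings and their issue.
Counting each half-blood sibling's line as half a unit, there are 3/2 units in ₹180,000, so one unit is ₹120,000. Whole-blood lines (Rashid) take ₹120,000 each; half-blood lines (Hollis) take ₹60,000 each.
Rashid's share (₹120,000) is divided into 3 shares of ₹40,000: Amira, Freya, and Anna each take ₹40,000.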